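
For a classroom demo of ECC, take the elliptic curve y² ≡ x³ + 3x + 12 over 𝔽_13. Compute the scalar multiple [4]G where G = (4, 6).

Repeated addition: build up to 4G.
2G: tangent at (4, 6): λ = (3·4² + 3)/(2·6) ≡ 12/12. 12⁻¹ ≡ 12 (mod 13), so λ ≡ 12·12 ≡ 1.
  x = λ² - 4 - 4 = 1 - 8 ≡ 6; y = λ·(4 - 6) - 6 ≡ 5. → (6, 5)
3G: (6, 5) + (4, 6). λ = (6 - 5)/(4 - 6) ≡ 1/11 mod 13. 11⁻¹ ≡ 6 (mod 13), so λ ≡ 6.
  x = λ² - 6 - 4 = 36 - 10 ≡ 0; y = λ·(6 - 0) - 5 ≡ 5. → (0, 5)
4G: (0, 5) + (4, 6). λ = (6 - 5)/(4 - 0) ≡ 1/4 mod 13. 4⁻¹ ≡ 10 (mod 13) since 4·10 = 40 ≡ 1, so λ ≡ 10.
  x = λ² - 0 - 4 = 100 - 4 ≡ 5; y = λ·(0 - 5) - 5 ≡ 10. → (5, 10)

(5, 10)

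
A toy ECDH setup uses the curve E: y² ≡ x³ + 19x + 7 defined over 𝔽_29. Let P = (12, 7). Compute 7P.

Repeated addition: build up to 7P.
2P: tangent at (12, 7): λ = (3·12² + 19)/(2·7) ≡ 16/14. 14⁻¹ ≡ 27 (mod 29), so λ ≡ 16·27 ≡ 26.
  x = λ² - 12 - 12 = 676 - 24 ≡ 14; y = λ·(12 - 14) - 7 ≡ 28. → (14, 28)
3P: (14, 28) + (12, 7). λ = (7 - 28)/(12 - 14) ≡ 8/27 mod 29. 27⁻¹ ≡ 14 (mod 29), so λ ≡ 25.
  x = λ² - 14 - 12 = 625 - 26 ≡ 19; y = λ·(14 - 19) - 28 ≡ 21. → (19, 21)
4P: (19, 21) + (12, 7). λ = (7 - 21)/(12 - 19) ≡ 15/22 mod 29. 22⁻¹ ≡ 4 (mod 29) since 22·4 = 88 ≡ 1, so λ ≡ 2.
  x = λ² - 19 - 12 = 4 - 31 ≡ 2; y = λ·(19 - 2) - 21 ≡ 13. → (2, 13)
5P: (2, 13) + (12, 7). λ = (7 - 13)/(12 - 2) ≡ 23/10 mod 29. 10⁻¹ ≡ 3 (mod 29), so λ ≡ 11.
  x = λ² - 2 - 12 = 121 - 14 ≡ 20; y = λ·(2 - 20) - 13 ≡ 21. → (20, 21)
6P: (20, 21) + (12, 7). λ = (7 - 21)/(12 - 20) ≡ 15/21 mod 29. 21⁻¹ ≡ 18 (mod 29) since 21·18 = 378 ≡ 1, so λ ≡ 9.
  x = λ² - 20 - 12 = 81 - 32 ≡ 20; y = λ·(20 - 20) - 21 ≡ 8. → (20, 8)
7P: (20, 8) + (12, 7). λ = (7 - 8)/(12 - 20) ≡ 28/21 mod 29. 21⁻¹ ≡ 18 (mod 29), so λ ≡ 11.
  x = λ² - 20 - 12 = 121 - 32 ≡ 2; y = λ·(20 - 2) - 8 ≡ 16. → (2, 16)

(2, 16)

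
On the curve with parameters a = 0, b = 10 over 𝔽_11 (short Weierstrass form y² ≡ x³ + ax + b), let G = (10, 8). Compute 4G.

(5, 5)

Double-and-add on 4 = (100)₂. Start with G = (10, 8) for the leading 1-bit.
double: tangent at (10, 8): λ = (3·10² + 0)/(2·8) ≡ 3/5. 5⁻¹ ≡ 9 (mod 11), so λ ≡ 3·9 ≡ 5.
  x = λ² - 10 - 10 = 25 - 20 ≡ 5; y = λ·(10 - 5) - 8 ≡ 6. → (5, 6)
double: tangent at (5, 6): λ = (3·5² + 0)/(2·6) ≡ 9/1. 1⁻¹ ≡ 1 (mod 11), so λ ≡ 9·1 ≡ 9.
  x = λ² - 5 - 5 = 81 - 10 ≡ 5; y = λ·(5 - 5) - 6 ≡ 5. → (5, 5)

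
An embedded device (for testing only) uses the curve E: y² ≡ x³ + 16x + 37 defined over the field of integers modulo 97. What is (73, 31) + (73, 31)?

(91, 4)

tangent at (73, 31): λ = (3·73² + 16)/(2·31) ≡ 95/62. 62⁻¹ ≡ 36 (mod 97) since 62·36 = 2232 ≡ 1, so λ ≡ 95·36 ≡ 25.
  x = λ² - 73 - 73 = 625 - 146 ≡ 91; y = λ·(73 - 91) - 31 ≡ 4. → (91, 4)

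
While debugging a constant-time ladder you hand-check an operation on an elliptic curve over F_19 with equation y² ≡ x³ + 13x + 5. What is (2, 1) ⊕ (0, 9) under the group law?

(2, 1) + (0, 9). λ = (9 - 1)/(0 - 2) ≡ 8/17 mod 19. 17⁻¹ ≡ 9 (mod 19), so λ ≡ 15.
  x = λ² - 2 - 0 = 225 - 2 ≡ 14; y = λ·(2 - 14) - 1 ≡ 9. → (14, 9)

(14, 9)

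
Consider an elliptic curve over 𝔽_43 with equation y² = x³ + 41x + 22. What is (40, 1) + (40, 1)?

tangent at (40, 1): λ = (3·40² + 41)/(2·1) ≡ 25/2. 2⁻¹ ≡ 22 (mod 43) since 2·22 = 44 ≡ 1, so λ ≡ 25·22 ≡ 34.
  x = λ² - 40 - 40 = 1156 - 80 ≡ 1; y = λ·(40 - 1) - 1 ≡ 35. → (1, 35)

(1, 35)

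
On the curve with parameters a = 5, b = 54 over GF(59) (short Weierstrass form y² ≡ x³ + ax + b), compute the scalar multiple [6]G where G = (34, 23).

(13, 29)

Double-and-add on 6 = (110)₂. Start with G = (34, 23) for the leading 1-bit.
double: tangent at (34, 23): λ = (3·34² + 5)/(2·23) ≡ 51/46. 46⁻¹ ≡ 9 (mod 59) since 46·9 = 414 ≡ 1, so λ ≡ 51·9 ≡ 46.
  x = λ² - 34 - 34 = 2116 - 68 ≡ 42; y = λ·(34 - 42) - 23 ≡ 22. → (42, 22)
add G: (42, 22) + (34, 23). λ = (23 - 22)/(34 - 42) ≡ 1/51 mod 59. 51⁻¹ ≡ 22 (mod 59), so λ ≡ 22.
  x = λ² - 42 - 34 = 484 - 76 ≡ 54; y = λ·(42 - 54) - 22 ≡ 9. → (54, 9)
double: tangent at (54, 9): λ = (3·54² + 5)/(2·9) ≡ 21/18. 18⁻¹ ≡ 23 (mod 59), so λ ≡ 21·23 ≡ 11.
  x = λ² - 54 - 54 = 121 - 108 ≡ 13; y = λ·(54 - 13) - 9 ≡ 29. → (13, 29)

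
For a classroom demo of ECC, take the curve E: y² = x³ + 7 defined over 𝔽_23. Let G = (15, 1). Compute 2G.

tangent at (15, 1): λ = (3·15² + 0)/(2·1) ≡ 8/2. 2⁻¹ ≡ 12 (mod 23), so λ ≡ 8·12 ≡ 4.
  x = λ² - 15 - 15 = 16 - 30 ≡ 9; y = λ·(15 - 9) - 1 ≡ 0. → (9, 0)

(9, 0)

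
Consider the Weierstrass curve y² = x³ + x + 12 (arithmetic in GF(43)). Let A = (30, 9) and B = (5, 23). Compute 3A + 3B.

(40, 38)

First 3A:
Repeated addition: build up to 3A.
2A: tangent at (30, 9): λ = (3·30² + 1)/(2·9) ≡ 35/18. 18⁻¹ ≡ 12 (mod 43) since 18·12 = 216 ≡ 1, so λ ≡ 35·12 ≡ 33.
  x = λ² - 30 - 30 = 1089 - 60 ≡ 40; y = λ·(30 - 40) - 9 ≡ 5. → (40, 5)
3A: (40, 5) + (30, 9). λ = (9 - 5)/(30 - 40) ≡ 4/33 mod 43. 33⁻¹ ≡ 30 (mod 43), so λ ≡ 34.
  x = λ² - 40 - 30 = 1156 - 70 ≡ 11; y = λ·(40 - 11) - 5 ≡ 35. → (11, 35)
3A = (11, 35).
Next 3B:
Repeated addition: build up to 3B.
2B: tangent at (5, 23): λ = (3·5² + 1)/(2·23) ≡ 33/3. 3⁻¹ ≡ 29 (mod 43) since 3·29 = 87 ≡ 1, so λ ≡ 33·29 ≡ 11.
  x = λ² - 5 - 5 = 121 - 10 ≡ 25; y = λ·(5 - 25) - 23 ≡ 15. → (25, 15)
3B: (25, 15) + (5, 23). λ = (23 - 15)/(5 - 25) ≡ 8/23 mod 43. 23⁻¹ ≡ 15 (mod 43), so λ ≡ 34.
  x = λ² - 25 - 5 = 1156 - 30 ≡ 8; y = λ·(25 - 8) - 15 ≡ 4. → (8, 4)
3B = (8, 4).
Finally 3A + 3B:
(11, 35) + (8, 4). λ = (4 - 35)/(8 - 11) ≡ 12/40 mod 43. 40⁻¹ ≡ 14 (mod 43) since 40·14 = 560 ≡ 1, so λ ≡ 39.
  x = λ² - 11 - 8 = 1521 - 19 ≡ 40; y = λ·(11 - 40) - 35 ≡ 38. → (40, 38)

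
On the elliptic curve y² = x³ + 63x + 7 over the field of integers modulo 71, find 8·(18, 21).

Write P = (18, 21).
Repeated addition: build up to 8P.
2P: tangent at (18, 21): λ = (3·18² + 63)/(2·21) ≡ 41/42. 42⁻¹ ≡ 22 (mod 71), so λ ≡ 41·22 ≡ 50.
  x = λ² - 18 - 18 = 2500 - 36 ≡ 50; y = λ·(18 - 50) - 21 ≡ 12. → (50, 12)
3P: (50, 12) + (18, 21). λ = (21 - 12)/(18 - 50) ≡ 9/39 mod 71. 39⁻¹ ≡ 51 (mod 71), so λ ≡ 33.
  x = λ² - 50 - 18 = 1089 - 68 ≡ 27; y = λ·(50 - 27) - 12 ≡ 37. → (27, 37)
4P: (27, 37) + (18, 21). λ = (21 - 37)/(18 - 27) ≡ 55/62 mod 71. 62⁻¹ ≡ 63 (mod 71) since 62·63 = 3906 ≡ 1, so λ ≡ 57.
  x = λ² - 27 - 18 = 3249 - 45 ≡ 9; y = λ·(27 - 9) - 37 ≡ 66. → (9, 66)
5P: (9, 66) + (18, 21). λ = (21 - 66)/(18 - 9) ≡ 26/9 mod 71. 9⁻¹ ≡ 8 (mod 71), so λ ≡ 66.
  x = λ² - 9 - 18 = 4356 - 27 ≡ 69; y = λ·(9 - 69) - 66 ≡ 21. → (69, 21)
6P: (69, 21) + (18, 21). λ = (21 - 21)/(18 - 69) ≡ 0/20 mod 71. 20⁻¹ ≡ 32 (mod 71) since 20·32 = 640 ≡ 1, so λ ≡ 0.
  x = λ² - 69 - 18 = 0 - 87 ≡ 55; y = λ·(69 - 55) - 21 ≡ 50. → (55, 50)
7P: (55, 50) + (18, 21). λ = (21 - 50)/(18 - 55) ≡ 42/34 mod 71. 34⁻¹ ≡ 23 (mod 71), so λ ≡ 43.
  x = λ² - 55 - 18 = 1849 - 73 ≡ 1; y = λ·(55 - 1) - 50 ≡ 0. → (1, 0)
8P: (1, 0) + (18, 21). λ = (21 - 0)/(18 - 1) ≡ 21/17 mod 71. 17⁻¹ ≡ 46 (mod 71) since 17·46 = 782 ≡ 1, so λ ≡ 43.
  x = λ² - 1 - 18 = 1849 - 19 ≡ 55; y = λ·(1 - 55) - 0 ≡ 21. → (55, 21)

(55, 21)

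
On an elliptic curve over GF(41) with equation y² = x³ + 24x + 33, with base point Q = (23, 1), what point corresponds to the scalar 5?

(12, 9)

Repeated addition: build up to 5Q.
2Q: tangent at (23, 1): λ = (3·23² + 24)/(2·1) ≡ 12/2. 2⁻¹ ≡ 21 (mod 41), so λ ≡ 12·21 ≡ 6.
  x = λ² - 23 - 23 = 36 - 46 ≡ 31; y = λ·(23 - 31) - 1 ≡ 33. → (31, 33)
3Q: (31, 33) + (23, 1). λ = (1 - 33)/(23 - 31) ≡ 9/33 mod 41. 33⁻¹ ≡ 5 (mod 41), so λ ≡ 4.
  x = λ² - 31 - 23 = 16 - 54 ≡ 3; y = λ·(31 - 3) - 33 ≡ 38. → (3, 38)
4Q: (3, 38) + (23, 1). λ = (1 - 38)/(23 - 3) ≡ 4/20 mod 41. 20⁻¹ ≡ 39 (mod 41) since 20·39 = 780 ≡ 1, so λ ≡ 33.
  x = λ² - 3 - 23 = 1089 - 26 ≡ 38; y = λ·(3 - 38) - 38 ≡ 37. → (38, 37)
5Q: (38, 37) + (23, 1). λ = (1 - 37)/(23 - 38) ≡ 5/26 mod 41. 26⁻¹ ≡ 30 (mod 41), so λ ≡ 27.
  x = λ² - 38 - 23 = 729 - 61 ≡ 12; y = λ·(38 - 12) - 37 ≡ 9. → (12, 9)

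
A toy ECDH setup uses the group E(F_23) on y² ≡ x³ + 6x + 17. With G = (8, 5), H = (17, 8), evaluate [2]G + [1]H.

(17, 15)

First 2G:
Repeated addition: build up to 2G.
2G: tangent at (8, 5): λ = (3·8² + 6)/(2·5) ≡ 14/10. 10⁻¹ ≡ 7 (mod 23) since 10·7 = 70 ≡ 1, so λ ≡ 14·7 ≡ 6.
  x = λ² - 8 - 8 = 36 - 16 ≡ 20; y = λ·(8 - 20) - 5 ≡ 15. → (20, 15)
2G = (20, 15).
Finally 2G + H:
(20, 15) + (17, 8). λ = (8 - 15)/(17 - 20) ≡ 16/20 mod 23. 20⁻¹ ≡ 15 (mod 23), so λ ≡ 10.
  x = λ² - 20 - 17 = 100 - 37 ≡ 17; y = λ·(20 - 17) - 15 ≡ 15. → (17, 15)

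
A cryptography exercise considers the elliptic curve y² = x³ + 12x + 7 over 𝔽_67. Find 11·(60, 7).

(13, 45)

Write G = (60, 7).
Double-and-add on 11 = (1011)₂. Start with G = (60, 7) for the leading 1-bit.
double: tangent at (60, 7): λ = (3·60² + 12)/(2·7) ≡ 25/14. 14⁻¹ ≡ 24 (mod 67) since 14·24 = 336 ≡ 1, so λ ≡ 25·24 ≡ 64.
  x = λ² - 60 - 60 = 4096 - 120 ≡ 23; y = λ·(60 - 23) - 7 ≡ 16. → (23, 16)
double: tangent at (23, 16): λ = (3·23² + 12)/(2·16) ≡ 58/32. 32⁻¹ ≡ 44 (mod 67), so λ ≡ 58·44 ≡ 6.
  x = λ² - 23 - 23 = 36 - 46 ≡ 57; y = λ·(23 - 57) - 16 ≡ 48. → (57, 48)
add G: (57, 48) + (60, 7). λ = (7 - 48)/(60 - 57) ≡ 26/3 mod 67. 3⁻¹ ≡ 45 (mod 67), so λ ≡ 31.
  x = λ² - 57 - 60 = 961 - 117 ≡ 40; y = λ·(57 - 40) - 48 ≡ 10. → (40, 10)
double: tangent at (40, 10): λ = (3·40² + 12)/(2·10) ≡ 55/20. 20⁻¹ ≡ 57 (mod 67) since 20·57 = 1140 ≡ 1, so λ ≡ 55·57 ≡ 53.
  x = λ² - 40 - 40 = 2809 - 80 ≡ 49; y = λ·(40 - 49) - 10 ≡ 49. → (49, 49)
add G: (49, 49) + (60, 7). λ = (7 - 49)/(60 - 49) ≡ 25/11 mod 67. 11⁻¹ ≡ 61 (mod 67) since 11·61 = 671 ≡ 1, so λ ≡ 51.
  x = λ² - 49 - 60 = 2601 - 109 ≡ 13; y = λ·(49 - 13) - 49 ≡ 45. → (13, 45)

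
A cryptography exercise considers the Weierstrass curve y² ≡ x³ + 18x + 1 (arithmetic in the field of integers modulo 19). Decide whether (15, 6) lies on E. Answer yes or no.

y² = 6² ≡ 17; x³ + 18x + 1 = 3646 ≡ 17 (mod 19). 17 = 17.

yes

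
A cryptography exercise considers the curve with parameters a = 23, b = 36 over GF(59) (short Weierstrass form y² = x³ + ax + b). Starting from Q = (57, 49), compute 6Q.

Double-and-add on 6 = (110)₂. Start with Q = (57, 49) for the leading 1-bit.
double: tangent at (57, 49): λ = (3·57² + 23)/(2·49) ≡ 35/39. 39⁻¹ ≡ 56 (mod 59) since 39·56 = 2184 ≡ 1, so λ ≡ 35·56 ≡ 13.
  x = λ² - 57 - 57 = 169 - 114 ≡ 55; y = λ·(57 - 55) - 49 ≡ 36. → (55, 36)
add Q: (55, 36) + (57, 49). λ = (49 - 36)/(57 - 55) ≡ 13/2 mod 59. 2⁻¹ ≡ 30 (mod 59) since 2·30 = 60 ≡ 1, so λ ≡ 36.
  x = λ² - 55 - 57 = 1296 - 112 ≡ 4; y = λ·(55 - 4) - 36 ≡ 30. → (4, 30)
double: tangent at (4, 30): λ = (3·4² + 23)/(2·30) ≡ 12/1. 1⁻¹ ≡ 1 (mod 59) since 1·1 = 1 ≡ 1, so λ ≡ 12·1 ≡ 12.
  x = λ² - 4 - 4 = 144 - 8 ≡ 18; y = λ·(4 - 18) - 30 ≡ 38. → (18, 38)

(18, 38)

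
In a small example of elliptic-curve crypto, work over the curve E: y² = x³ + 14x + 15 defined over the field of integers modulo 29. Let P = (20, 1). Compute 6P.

(8, 1)

Double-and-add on 6 = (110)₂. Start with P = (20, 1) for the leading 1-bit.
double: tangent at (20, 1): λ = (3·20² + 14)/(2·1) ≡ 25/2. 2⁻¹ ≡ 15 (mod 29) since 2·15 = 30 ≡ 1, so λ ≡ 25·15 ≡ 27.
  x = λ² - 20 - 20 = 729 - 40 ≡ 22; y = λ·(20 - 22) - 1 ≡ 3. → (22, 3)
add P: (22, 3) + (20, 1). λ = (1 - 3)/(20 - 22) ≡ 27/27 mod 29. 27⁻¹ ≡ 14 (mod 29), so λ ≡ 1.
  x = λ² - 22 - 20 = 1 - 42 ≡ 17; y = λ·(22 - 17) - 3 ≡ 2. → (17, 2)
double: tangent at (17, 2): λ = (3·17² + 14)/(2·2) ≡ 11/4. 4⁻¹ ≡ 22 (mod 29) since 4·22 = 88 ≡ 1, so λ ≡ 11·22 ≡ 10.
  x = λ² - 17 - 17 = 100 - 34 ≡ 8; y = λ·(17 - 8) - 2 ≡ 1. → (8, 1)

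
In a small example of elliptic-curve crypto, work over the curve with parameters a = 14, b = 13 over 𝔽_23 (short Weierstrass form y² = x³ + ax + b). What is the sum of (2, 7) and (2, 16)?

O

The two points share x = 2 and their y-coordinates satisfy 7 + 16 ≡ 0 (mod 23), so they are inverses. Their sum is ∞.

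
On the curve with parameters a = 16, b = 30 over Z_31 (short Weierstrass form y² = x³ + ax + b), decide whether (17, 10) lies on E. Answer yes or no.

y² = 10² ≡ 7; x³ + 16x + 30 = 5215 ≡ 7 (mod 31). 7 = 7.

yes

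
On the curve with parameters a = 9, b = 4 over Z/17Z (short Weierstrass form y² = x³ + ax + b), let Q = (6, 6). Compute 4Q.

Repeated addition: build up to 4Q.
2Q: tangent at (6, 6): λ = (3·6² + 9)/(2·6) ≡ 15/12. 12⁻¹ ≡ 10 (mod 17), so λ ≡ 15·10 ≡ 14.
  x = λ² - 6 - 6 = 196 - 12 ≡ 14; y = λ·(6 - 14) - 6 ≡ 1. → (14, 1)
3Q: (14, 1) + (6, 6). λ = (6 - 1)/(6 - 14) ≡ 5/9 mod 17. 9⁻¹ ≡ 2 (mod 17), so λ ≡ 10.
  x = λ² - 14 - 6 = 100 - 20 ≡ 12; y = λ·(14 - 12) - 1 ≡ 2. → (12, 2)
4Q: (12, 2) + (6, 6). λ = (6 - 2)/(6 - 12) ≡ 4/11 mod 17. 11⁻¹ ≡ 14 (mod 17), so λ ≡ 5.
  x = λ² - 12 - 6 = 25 - 18 ≡ 7; y = λ·(12 - 7) - 2 ≡ 6. → (7, 6)

(7, 6)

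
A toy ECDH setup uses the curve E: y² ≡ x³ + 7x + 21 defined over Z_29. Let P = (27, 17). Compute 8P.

(21, 27)

Double-and-add on 8 = (1000)₂. Start with P = (27, 17) for the leading 1-bit.
double: tangent at (27, 17): λ = (3·27² + 7)/(2·17) ≡ 19/5. 5⁻¹ ≡ 6 (mod 29), so λ ≡ 19·6 ≡ 27.
  x = λ² - 27 - 27 = 729 - 54 ≡ 8; y = λ·(27 - 8) - 17 ≡ 3. → (8, 3)
double: tangent at (8, 3): λ = (3·8² + 7)/(2·3) ≡ 25/6. 6⁻¹ ≡ 5 (mod 29), so λ ≡ 25·5 ≡ 9.
  x = λ² - 8 - 8 = 81 - 16 ≡ 7; y = λ·(8 - 7) - 3 ≡ 6. → (7, 6)
double: tangent at (7, 6): λ = (3·7² + 7)/(2·6) ≡ 9/12. 12⁻¹ ≡ 17 (mod 29) since 12·17 = 204 ≡ 1, so λ ≡ 9·17 ≡ 8.
  x = λ² - 7 - 7 = 64 - 14 ≡ 21; y = λ·(7 - 21) - 6 ≡ 27. → (21, 27)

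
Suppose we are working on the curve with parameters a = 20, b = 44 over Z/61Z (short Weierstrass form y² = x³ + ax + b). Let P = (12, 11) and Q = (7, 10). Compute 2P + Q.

(37, 21)

First 2P:
Repeated addition: build up to 2P.
2P: tangent at (12, 11): λ = (3·12² + 20)/(2·11) ≡ 25/22. 22⁻¹ ≡ 25 (mod 61), so λ ≡ 25·25 ≡ 15.
  x = λ² - 12 - 12 = 225 - 24 ≡ 18; y = λ·(12 - 18) - 11 ≡ 21. → (18, 21)
2P = (18, 21).
Finally 2P + Q:
(18, 21) + (7, 10). λ = (10 - 21)/(7 - 18) ≡ 50/50 mod 61. 50⁻¹ ≡ 11 (mod 61), so λ ≡ 1.
  x = λ² - 18 - 7 = 1 - 25 ≡ 37; y = λ·(18 - 37) - 21 ≡ 21. → (37, 21)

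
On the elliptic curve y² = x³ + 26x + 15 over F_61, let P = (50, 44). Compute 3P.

Repeated addition: build up to 3P.
2P: tangent at (50, 44): λ = (3·50² + 26)/(2·44) ≡ 23/27. 27⁻¹ ≡ 52 (mod 61) since 27·52 = 1404 ≡ 1, so λ ≡ 23·52 ≡ 37.
  x = λ² - 50 - 50 = 1369 - 100 ≡ 49; y = λ·(50 - 49) - 44 ≡ 54. → (49, 54)
3P: (49, 54) + (50, 44). λ = (44 - 54)/(50 - 49) ≡ 51/1 mod 61. 1⁻¹ ≡ 1 (mod 61) since 1·1 = 1 ≡ 1, so λ ≡ 51.
  x = λ² - 49 - 50 = 2601 - 99 ≡ 1; y = λ·(49 - 1) - 54 ≡ 15. → (1, 15)

(1, 15)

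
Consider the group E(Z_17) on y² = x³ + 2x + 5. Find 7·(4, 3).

(1, 12)

Write Q = (4, 3).
Double-and-add on 7 = (111)₂. Start with Q = (4, 3) for the leading 1-bit.
double: tangent at (4, 3): λ = (3·4² + 2)/(2·3) ≡ 16/6. 6⁻¹ ≡ 3 (mod 17) since 6·3 = 18 ≡ 1, so λ ≡ 16·3 ≡ 14.
  x = λ² - 4 - 4 = 196 - 8 ≡ 1; y = λ·(4 - 1) - 3 ≡ 5. → (1, 5)
add Q: (1, 5) + (4, 3). λ = (3 - 5)/(4 - 1) ≡ 15/3 mod 17. 3⁻¹ ≡ 6 (mod 17), so λ ≡ 5.
  x = λ² - 1 - 4 = 25 - 5 ≡ 3; y = λ·(1 - 3) - 5 ≡ 2. → (3, 2)
double: tangent at (3, 2): λ = (3·3² + 2)/(2·2) ≡ 12/4. 4⁻¹ ≡ 13 (mod 17), so λ ≡ 12·13 ≡ 3.
  x = λ² - 3 - 3 = 9 - 6 ≡ 3; y = λ·(3 - 3) - 2 ≡ 15. → (3, 15)
add Q: (3, 15) + (4, 3). λ = (3 - 15)/(4 - 3) ≡ 5/1 mod 17. 1⁻¹ ≡ 1 (mod 17) since 1·1 = 1 ≡ 1, so λ ≡ 5.
  x = λ² - 3 - 4 = 25 - 7 ≡ 1; y = λ·(3 - 1) - 15 ≡ 12. → (1, 12)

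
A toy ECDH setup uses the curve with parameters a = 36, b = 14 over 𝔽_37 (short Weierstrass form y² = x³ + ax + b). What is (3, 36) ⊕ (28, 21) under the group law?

(3, 36) + (28, 21). λ = (21 - 36)/(28 - 3) ≡ 22/25 mod 37. 25⁻¹ ≡ 3 (mod 37) since 25·3 = 75 ≡ 1, so λ ≡ 29.
  x = λ² - 3 - 28 = 841 - 31 ≡ 33; y = λ·(3 - 33) - 36 ≡ 19. → (33, 19)

(33, 19)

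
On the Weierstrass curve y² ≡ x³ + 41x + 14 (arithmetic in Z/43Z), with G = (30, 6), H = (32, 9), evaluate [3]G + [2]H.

First 3G:
Repeated addition: build up to 3G.
2G: tangent at (30, 6): λ = (3·30² + 41)/(2·6) ≡ 32/12. 12⁻¹ ≡ 18 (mod 43) since 12·18 = 216 ≡ 1, so λ ≡ 32·18 ≡ 17.
  x = λ² - 30 - 30 = 289 - 60 ≡ 14; y = λ·(30 - 14) - 6 ≡ 8. → (14, 8)
3G: (14, 8) + (30, 6). λ = (6 - 8)/(30 - 14) ≡ 41/16 mod 43. 16⁻¹ ≡ 35 (mod 43) since 16·35 = 560 ≡ 1, so λ ≡ 16.
  x = λ² - 14 - 30 = 256 - 44 ≡ 40; y = λ·(14 - 40) - 8 ≡ 6. → (40, 6)
3G = (40, 6).
Next 2H:
Repeated addition: build up to 2H.
2H: tangent at (32, 9): λ = (3·32² + 41)/(2·9) ≡ 17/18. 18⁻¹ ≡ 12 (mod 43) since 18·12 = 216 ≡ 1, so λ ≡ 17·12 ≡ 32.
  x = λ² - 32 - 32 = 1024 - 64 ≡ 14; y = λ·(32 - 14) - 9 ≡ 8. → (14, 8)
2H = (14, 8).
Finally 3G + 2H:
(40, 6) + (14, 8). λ = (8 - 6)/(14 - 40) ≡ 2/17 mod 43. 17⁻¹ ≡ 38 (mod 43), so λ ≡ 33.
  x = λ² - 40 - 14 = 1089 - 54 ≡ 3; y = λ·(40 - 3) - 6 ≡ 11. → (3, 11)

(3, 11)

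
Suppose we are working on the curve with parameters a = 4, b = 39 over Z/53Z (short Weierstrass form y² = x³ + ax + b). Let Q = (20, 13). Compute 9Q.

Repeated addition: build up to 9Q.
2Q: tangent at (20, 13): λ = (3·20² + 4)/(2·13) ≡ 38/26. 26⁻¹ ≡ 51 (mod 53), so λ ≡ 38·51 ≡ 30.
  x = λ² - 20 - 20 = 900 - 40 ≡ 12; y = λ·(20 - 12) - 13 ≡ 15. → (12, 15)
3Q: (12, 15) + (20, 13). λ = (13 - 15)/(20 - 12) ≡ 51/8 mod 53. 8⁻¹ ≡ 20 (mod 53), so λ ≡ 13.
  x = λ² - 12 - 20 = 169 - 32 ≡ 31; y = λ·(12 - 31) - 15 ≡ 3. → (31, 3)
4Q: (31, 3) + (20, 13). λ = (13 - 3)/(20 - 31) ≡ 10/42 mod 53. 42⁻¹ ≡ 24 (mod 53) since 42·24 = 1008 ≡ 1, so λ ≡ 28.
  x = λ² - 31 - 20 = 784 - 51 ≡ 44; y = λ·(31 - 44) - 3 ≡ 4. → (44, 4)
5Q: (44, 4) + (20, 13). λ = (13 - 4)/(20 - 44) ≡ 9/29 mod 53. 29⁻¹ ≡ 11 (mod 53), so λ ≡ 46.
  x = λ² - 44 - 20 = 2116 - 64 ≡ 38; y = λ·(44 - 38) - 4 ≡ 7. → (38, 7)
6Q: (38, 7) + (20, 13). λ = (13 - 7)/(20 - 38) ≡ 6/35 mod 53. 35⁻¹ ≡ 50 (mod 53) since 35·50 = 1750 ≡ 1, so λ ≡ 35.
  x = λ² - 38 - 20 = 1225 - 58 ≡ 1; y = λ·(38 - 1) - 7 ≡ 16. → (1, 16)
7Q: (1, 16) + (20, 13). λ = (13 - 16)/(20 - 1) ≡ 50/19 mod 53. 19⁻¹ ≡ 14 (mod 53) since 19·14 = 266 ≡ 1, so λ ≡ 11.
  x = λ² - 1 - 20 = 121 - 21 ≡ 47; y = λ·(1 - 47) - 16 ≡ 8. → (47, 8)
8Q: (47, 8) + (20, 13). λ = (13 - 8)/(20 - 47) ≡ 5/26 mod 53. 26⁻¹ ≡ 51 (mod 53) since 26·51 = 1326 ≡ 1, so λ ≡ 43.
  x = λ² - 47 - 20 = 1849 - 67 ≡ 33; y = λ·(47 - 33) - 8 ≡ 11. → (33, 11)
9Q: (33, 11) + (20, 13). λ = (13 - 11)/(20 - 33) ≡ 2/40 mod 53. 40⁻¹ ≡ 4 (mod 53), so λ ≡ 8.
  x = λ² - 33 - 20 = 64 - 53 ≡ 11; y = λ·(33 - 11) - 11 ≡ 6. → (11, 6)

(11, 6)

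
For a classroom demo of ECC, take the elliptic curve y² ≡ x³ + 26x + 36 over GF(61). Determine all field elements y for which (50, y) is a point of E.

26, 35

x³ + 26x + 36 = 126336 ≡ 5 (mod 61).
Square roots of 5 mod 61: 26 and 35 (since 26² = 676 ≡ 5).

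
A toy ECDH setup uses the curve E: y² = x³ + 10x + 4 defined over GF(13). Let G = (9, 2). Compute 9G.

(9, 11)

Repeated addition: build up to 9G.
2G: tangent at (9, 2): λ = (3·9² + 10)/(2·2) ≡ 6/4. 4⁻¹ ≡ 10 (mod 13) since 4·10 = 40 ≡ 1, so λ ≡ 6·10 ≡ 8.
  x = λ² - 9 - 9 = 64 - 18 ≡ 7; y = λ·(9 - 7) - 2 ≡ 1. → (7, 1)
3G: (7, 1) + (9, 2). λ = (2 - 1)/(9 - 7) ≡ 1/2 mod 13. 2⁻¹ ≡ 7 (mod 13), so λ ≡ 7.
  x = λ² - 7 - 9 = 49 - 16 ≡ 7; y = λ·(7 - 7) - 1 ≡ 12. → (7, 12)
4G: (7, 12) + (9, 2). λ = (2 - 12)/(9 - 7) ≡ 3/2 mod 13. 2⁻¹ ≡ 7 (mod 13) since 2·7 = 14 ≡ 1, so λ ≡ 8.
  x = λ² - 7 - 9 = 64 - 16 ≡ 9; y = λ·(7 - 9) - 12 ≡ 11. → (9, 11)
5G: (9, 11) + (9, 2): same x and y₁ ≡ -y₂, so the sum is 𝒪.
6G: 𝒪 + (9, 2) = (9, 2) (identity).
7G: tangent at (9, 2): λ = (3·9² + 10)/(2·2) ≡ 6/4. 4⁻¹ ≡ 10 (mod 13) since 4·10 = 40 ≡ 1, so λ ≡ 6·10 ≡ 8.
  x = λ² - 9 - 9 = 64 - 18 ≡ 7; y = λ·(9 - 7) - 2 ≡ 1. → (7, 1)
8G: (7, 1) + (9, 2). λ = (2 - 1)/(9 - 7) ≡ 1/2 mod 13. 2⁻¹ ≡ 7 (mod 13), so λ ≡ 7.
  x = λ² - 7 - 9 = 49 - 16 ≡ 7; y = λ·(7 - 7) - 1 ≡ 12. → (7, 12)
9G: (7, 12) + (9, 2). λ = (2 - 12)/(9 - 7) ≡ 3/2 mod 13. 2⁻¹ ≡ 7 (mod 13) since 2·7 = 14 ≡ 1, so λ ≡ 8.
  x = λ² - 7 - 9 = 64 - 16 ≡ 9; y = λ·(7 - 9) - 12 ≡ 11. → (9, 11)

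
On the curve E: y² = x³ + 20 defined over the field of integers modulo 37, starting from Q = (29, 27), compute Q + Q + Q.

Repeated addition: build up to 3Q.
2Q: tangent at (29, 27): λ = (3·29² + 0)/(2·27) ≡ 7/17. 17⁻¹ ≡ 24 (mod 37) since 17·24 = 408 ≡ 1, so λ ≡ 7·24 ≡ 20.
  x = λ² - 29 - 29 = 400 - 58 ≡ 9; y = λ·(29 - 9) - 27 ≡ 3. → (9, 3)
3Q: (9, 3) + (29, 27). λ = (27 - 3)/(29 - 9) ≡ 24/20 mod 37. 20⁻¹ ≡ 13 (mod 37) since 20·13 = 260 ≡ 1, so λ ≡ 16.
  x = λ² - 9 - 29 = 256 - 38 ≡ 33; y = λ·(9 - 33) - 3 ≡ 20. → (33, 20)

(33, 20)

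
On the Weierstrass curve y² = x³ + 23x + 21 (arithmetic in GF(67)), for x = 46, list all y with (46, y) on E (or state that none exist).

x³ + 23x + 21 = 98415 ≡ 59 (mod 67).
Square roots of 59 mod 67: 27 and 40 (since 27² = 729 ≡ 59).

27, 40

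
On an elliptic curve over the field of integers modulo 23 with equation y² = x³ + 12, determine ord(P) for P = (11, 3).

2P: tangent at (11, 3): λ = (3·11² + 0)/(2·3) ≡ 18/6. 6⁻¹ ≡ 4 (mod 23), so λ ≡ 18·4 ≡ 3.
  x = λ² - 11 - 11 = 9 - 22 ≡ 10; y = λ·(11 - 10) - 3 ≡ 0. → (10, 0)
3P: (10, 0) + (11, 3). λ = (3 - 0)/(11 - 10) ≡ 3/1 mod 23. 1⁻¹ ≡ 1 (mod 23), so λ ≡ 3.
  x = λ² - 10 - 11 = 9 - 21 ≡ 11; y = λ·(10 - 11) - 0 ≡ 20. → (11, 20)
4P: (11, 20) + (11, 3): same x and y₁ ≡ -y₂, so the sum is the point at infinity.
4P = the point at infinity, so the order is 4.

4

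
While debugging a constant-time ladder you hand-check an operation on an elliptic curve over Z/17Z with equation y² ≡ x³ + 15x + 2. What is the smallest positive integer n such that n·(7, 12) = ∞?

2P: tangent at (7, 12): λ = (3·7² + 15)/(2·12) ≡ 9/7. 7⁻¹ ≡ 5 (mod 17), so λ ≡ 9·5 ≡ 11.
  x = λ² - 7 - 7 = 121 - 14 ≡ 5; y = λ·(7 - 5) - 12 ≡ 10. → (5, 10)
3P: (5, 10) + (7, 12). λ = (12 - 10)/(7 - 5) ≡ 2/2 mod 17. 2⁻¹ ≡ 9 (mod 17) since 2·9 = 18 ≡ 1, so λ ≡ 1.
  x = λ² - 5 - 7 = 1 - 12 ≡ 6; y = λ·(5 - 6) - 10 ≡ 6. → (6, 6)
4P: (6, 6) + (7, 12). λ = (12 - 6)/(7 - 6) ≡ 6/1 mod 17. 1⁻¹ ≡ 1 (mod 17) since 1·1 = 1 ≡ 1, so λ ≡ 6.
  x = λ² - 6 - 7 = 36 - 13 ≡ 6; y = λ·(6 - 6) - 6 ≡ 11. → (6, 11)
5P: (6, 11) + (7, 12). λ = (12 - 11)/(7 - 6) ≡ 1/1 mod 17. 1⁻¹ ≡ 1 (mod 17) since 1·1 = 1 ≡ 1, so λ ≡ 1.
  x = λ² - 6 - 7 = 1 - 13 ≡ 5; y = λ·(6 - 5) - 11 ≡ 7. → (5, 7)
6P: (5, 7) + (7, 12). λ = (12 - 7)/(7 - 5) ≡ 5/2 mod 17. 2⁻¹ ≡ 9 (mod 17) since 2·9 = 18 ≡ 1, so λ ≡ 11.
  x = λ² - 5 - 7 = 121 - 12 ≡ 7; y = λ·(5 - 7) - 7 ≡ 5. → (7, 5)
7P: (7, 5) + (7, 12): same x and y₁ ≡ -y₂, so the sum is ∞.
7P = ∞, so the order is 7.

7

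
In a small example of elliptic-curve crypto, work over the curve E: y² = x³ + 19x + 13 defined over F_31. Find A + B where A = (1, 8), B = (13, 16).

(14, 4)

(1, 8) + (13, 16). λ = (16 - 8)/(13 - 1) ≡ 8/12 mod 31. 12⁻¹ ≡ 13 (mod 31), so λ ≡ 11.
  x = λ² - 1 - 13 = 121 - 14 ≡ 14; y = λ·(1 - 14) - 8 ≡ 4. → (14, 4)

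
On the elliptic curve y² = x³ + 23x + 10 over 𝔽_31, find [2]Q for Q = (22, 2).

(15, 14)

tangent at (22, 2): λ = (3·22² + 23)/(2·2) ≡ 18/4. 4⁻¹ ≡ 8 (mod 31), so λ ≡ 18·8 ≡ 20.
  x = λ² - 22 - 22 = 400 - 44 ≡ 15; y = λ·(22 - 15) - 2 ≡ 14. → (15, 14)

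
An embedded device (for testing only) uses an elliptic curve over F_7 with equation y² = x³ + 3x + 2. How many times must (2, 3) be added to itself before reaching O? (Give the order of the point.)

9

2P: tangent at (2, 3): λ = (3·2² + 3)/(2·3) ≡ 1/6. 6⁻¹ ≡ 6 (mod 7) since 6·6 = 36 ≡ 1, so λ ≡ 1·6 ≡ 6.
  x = λ² - 2 - 2 = 36 - 4 ≡ 4; y = λ·(2 - 4) - 3 ≡ 6. → (4, 6)
3P: (4, 6) + (2, 3). λ = (3 - 6)/(2 - 4) ≡ 4/5 mod 7. 5⁻¹ ≡ 3 (mod 7) since 5·3 = 15 ≡ 1, so λ ≡ 5.
  x = λ² - 4 - 2 = 25 - 6 ≡ 5; y = λ·(4 - 5) - 6 ≡ 3. → (5, 3)
4P: (5, 3) + (2, 3). λ = (3 - 3)/(2 - 5) ≡ 0/4 mod 7. 4⁻¹ ≡ 2 (mod 7) since 4·2 = 8 ≡ 1, so λ ≡ 0.
  x = λ² - 5 - 2 = 0 - 7 ≡ 0; y = λ·(5 - 0) - 3 ≡ 4. → (0, 4)
5P: (0, 4) + (2, 3). λ = (3 - 4)/(2 - 0) ≡ 6/2 mod 7. 2⁻¹ ≡ 4 (mod 7) since 2·4 = 8 ≡ 1, so λ ≡ 3.
  x = λ² - 0 - 2 = 9 - 2 ≡ 0; y = λ·(0 - 0) - 4 ≡ 3. → (0, 3)
6P: (0, 3) + (2, 3). λ = (3 - 3)/(2 - 0) ≡ 0/2 mod 7. 2⁻¹ ≡ 4 (mod 7), so λ ≡ 0.
  x = λ² - 0 - 2 = 0 - 2 ≡ 5; y = λ·(0 - 5) - 3 ≡ 4. → (5, 4)
7P: (5, 4) + (2, 3). λ = (3 - 4)/(2 - 5) ≡ 6/4 mod 7. 4⁻¹ ≡ 2 (mod 7) since 4·2 = 8 ≡ 1, so λ ≡ 5.
  x = λ² - 5 - 2 = 25 - 7 ≡ 4; y = λ·(5 - 4) - 4 ≡ 1. → (4, 1)
8P: (4, 1) + (2, 3). λ = (3 - 1)/(2 - 4) ≡ 2/5 mod 7. 5⁻¹ ≡ 3 (mod 7), so λ ≡ 6.
  x = λ² - 4 - 2 = 36 - 6 ≡ 2; y = λ·(4 - 2) - 1 ≡ 4. → (2, 4)
9P: (2, 4) + (2, 3): same x and y₁ ≡ -y₂, so the sum is O.
9P = O, so the order is 9.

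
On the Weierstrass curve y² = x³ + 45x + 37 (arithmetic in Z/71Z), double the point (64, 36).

tangent at (64, 36): λ = (3·64² + 45)/(2·36) ≡ 50/1. 1⁻¹ ≡ 1 (mod 71), so λ ≡ 50·1 ≡ 50.
  x = λ² - 64 - 64 = 2500 - 128 ≡ 29; y = λ·(64 - 29) - 36 ≡ 10. → (29, 10)

(29, 10)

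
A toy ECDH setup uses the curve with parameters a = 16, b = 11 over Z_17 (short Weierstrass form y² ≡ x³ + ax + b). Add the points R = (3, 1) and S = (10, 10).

(6, 0)

(3, 1) + (10, 10). λ = (10 - 1)/(10 - 3) ≡ 9/7 mod 17. 7⁻¹ ≡ 5 (mod 17) since 7·5 = 35 ≡ 1, so λ ≡ 11.
  x = λ² - 3 - 10 = 121 - 13 ≡ 6; y = λ·(3 - 6) - 1 ≡ 0. → (6, 0)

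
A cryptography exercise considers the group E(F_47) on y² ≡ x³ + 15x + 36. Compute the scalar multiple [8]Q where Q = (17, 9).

(17, 38)

Double-and-add on 8 = (1000)₂. Start with Q = (17, 9) for the leading 1-bit.
double: tangent at (17, 9): λ = (3·17² + 15)/(2·9) ≡ 36/18. 18⁻¹ ≡ 34 (mod 47) since 18·34 = 612 ≡ 1, so λ ≡ 36·34 ≡ 2.
  x = λ² - 17 - 17 = 4 - 34 ≡ 17; y = λ·(17 - 17) - 9 ≡ 38. → (17, 38)
double: tangent at (17, 38): λ = (3·17² + 15)/(2·38) ≡ 36/29. 29⁻¹ ≡ 13 (mod 47) since 29·13 = 377 ≡ 1, so λ ≡ 36·13 ≡ 45.
  x = λ² - 17 - 17 = 2025 - 34 ≡ 17; y = λ·(17 - 17) - 38 ≡ 9. → (17, 9)
double: tangent at (17, 9): λ = (3·17² + 15)/(2·9) ≡ 36/18. 18⁻¹ ≡ 34 (mod 47), so λ ≡ 36·34 ≡ 2.
  x = λ² - 17 - 17 = 4 - 34 ≡ 17; y = λ·(17 - 17) - 9 ≡ 38. → (17, 38)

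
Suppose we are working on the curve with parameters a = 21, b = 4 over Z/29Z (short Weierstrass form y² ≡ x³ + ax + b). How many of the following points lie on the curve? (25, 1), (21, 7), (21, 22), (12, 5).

3

(25, 1): 1² ≡ 1, rhs ≡ 1 → on.
(21, 7): 7² ≡ 20, rhs ≡ 20 → on.
(21, 22): 22² ≡ 20, rhs ≡ 20 → on.
(12, 5): 5² ≡ 25, rhs ≡ 12 → off.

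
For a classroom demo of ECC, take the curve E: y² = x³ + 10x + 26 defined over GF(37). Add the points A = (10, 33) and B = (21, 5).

(3, 3)

(10, 33) + (21, 5). λ = (5 - 33)/(21 - 10) ≡ 9/11 mod 37. 11⁻¹ ≡ 27 (mod 37) since 11·27 = 297 ≡ 1, so λ ≡ 21.
  x = λ² - 10 - 21 = 441 - 31 ≡ 3; y = λ·(10 - 3) - 33 ≡ 3. → (3, 3)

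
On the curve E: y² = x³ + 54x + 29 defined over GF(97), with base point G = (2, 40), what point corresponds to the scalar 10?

Double-and-add on 10 = (1010)₂. Start with G = (2, 40) for the leading 1-bit.
double: tangent at (2, 40): λ = (3·2² + 54)/(2·40) ≡ 66/80. 80⁻¹ ≡ 57 (mod 97), so λ ≡ 66·57 ≡ 76.
  x = λ² - 2 - 2 = 5776 - 4 ≡ 49; y = λ·(2 - 49) - 40 ≡ 74. → (49, 74)
double: tangent at (49, 74): λ = (3·49² + 54)/(2·74) ≡ 79/51. 51⁻¹ ≡ 78 (mod 97), so λ ≡ 79·78 ≡ 51.
  x = λ² - 49 - 49 = 2601 - 98 ≡ 78; y = λ·(49 - 78) - 74 ≡ 96. → (78, 96)
add G: (78, 96) + (2, 40). λ = (40 - 96)/(2 - 78) ≡ 41/21 mod 97. 21⁻¹ ≡ 37 (mod 97) since 21·37 = 777 ≡ 1, so λ ≡ 62.
  x = λ² - 78 - 2 = 3844 - 80 ≡ 78; y = λ·(78 - 78) - 96 ≡ 1. → (78, 1)
double: tangent at (78, 1): λ = (3·78² + 54)/(2·1) ≡ 70/2. 2⁻¹ ≡ 49 (mod 97), so λ ≡ 70·49 ≡ 35.
  x = λ² - 78 - 78 = 1225 - 156 ≡ 2; y = λ·(78 - 2) - 1 ≡ 40. → (2, 40)

(2, 40)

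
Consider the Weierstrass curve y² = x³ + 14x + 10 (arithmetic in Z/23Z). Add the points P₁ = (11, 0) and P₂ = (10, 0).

(11, 0) + (10, 0). λ = (0 - 0)/(10 - 11) ≡ 0/22 mod 23. 22⁻¹ ≡ 22 (mod 23), so λ ≡ 0.
  x = λ² - 11 - 10 = 0 - 21 ≡ 2; y = λ·(11 - 2) - 0 ≡ 0. → (2, 0)

(2, 0)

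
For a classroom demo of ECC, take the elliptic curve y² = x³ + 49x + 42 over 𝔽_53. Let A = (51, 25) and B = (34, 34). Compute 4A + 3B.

First 4A:
Repeated addition: build up to 4A.
2A: tangent at (51, 25): λ = (3·51² + 49)/(2·25) ≡ 8/50. 50⁻¹ ≡ 35 (mod 53) since 50·35 = 1750 ≡ 1, so λ ≡ 8·35 ≡ 15.
  x = λ² - 51 - 51 = 225 - 102 ≡ 17; y = λ·(51 - 17) - 25 ≡ 8. → (17, 8)
3A: (17, 8) + (51, 25). λ = (25 - 8)/(51 - 17) ≡ 17/34 mod 53. 34⁻¹ ≡ 39 (mod 53), so λ ≡ 27.
  x = λ² - 17 - 51 = 729 - 68 ≡ 25; y = λ·(17 - 25) - 8 ≡ 41. → (25, 41)
4A: (25, 41) + (51, 25). λ = (25 - 41)/(51 - 25) ≡ 37/26 mod 53. 26⁻¹ ≡ 51 (mod 53) since 26·51 = 1326 ≡ 1, so λ ≡ 32.
  x = λ² - 25 - 51 = 1024 - 76 ≡ 47; y = λ·(25 - 47) - 41 ≡ 50. → (47, 50)
4A = (47, 50).
Next 3B:
Repeated addition: build up to 3B.
2B: tangent at (34, 34): λ = (3·34² + 49)/(2·34) ≡ 19/15. 15⁻¹ ≡ 46 (mod 53) since 15·46 = 690 ≡ 1, so λ ≡ 19·46 ≡ 26.
  x = λ² - 34 - 34 = 676 - 68 ≡ 25; y = λ·(34 - 25) - 34 ≡ 41. → (25, 41)
3B: (25, 41) + (34, 34). λ = (34 - 41)/(34 - 25) ≡ 46/9 mod 53. 9⁻¹ ≡ 6 (mod 53), so λ ≡ 11.
  x = λ² - 25 - 34 = 121 - 59 ≡ 9; y = λ·(25 - 9) - 41 ≡ 29. → (9, 29)
3B = (9, 29).
Finally 4A + 3B:
(47, 50) + (9, 29). λ = (29 - 50)/(9 - 47) ≡ 32/15 mod 53. 15⁻¹ ≡ 46 (mod 53), so λ ≡ 41.
  x = λ² - 47 - 9 = 1681 - 56 ≡ 35; y = λ·(47 - 35) - 50 ≡ 18. → (35, 18)

(35, 18)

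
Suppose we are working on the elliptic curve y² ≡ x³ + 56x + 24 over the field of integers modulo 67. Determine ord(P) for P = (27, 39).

3

2P: tangent at (27, 39): λ = (3·27² + 56)/(2·39) ≡ 32/11. 11⁻¹ ≡ 61 (mod 67), so λ ≡ 32·61 ≡ 9.
  x = λ² - 27 - 27 = 81 - 54 ≡ 27; y = λ·(27 - 27) - 39 ≡ 28. → (27, 28)
3P: (27, 28) + (27, 39): same x and y₁ ≡ -y₂, so the sum is the point at infinity.
3P = the point at infinity, so the order is 3.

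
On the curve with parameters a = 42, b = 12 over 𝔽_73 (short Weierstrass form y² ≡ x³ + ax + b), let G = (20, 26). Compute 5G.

Repeated addition: build up to 5G.
2G: tangent at (20, 26): λ = (3·20² + 42)/(2·26) ≡ 1/52. 52⁻¹ ≡ 66 (mod 73) since 52·66 = 3432 ≡ 1, so λ ≡ 1·66 ≡ 66.
  x = λ² - 20 - 20 = 4356 - 40 ≡ 9; y = λ·(20 - 9) - 26 ≡ 43. → (9, 43)
3G: (9, 43) + (20, 26). λ = (26 - 43)/(20 - 9) ≡ 56/11 mod 73. 11⁻¹ ≡ 20 (mod 73) since 11·20 = 220 ≡ 1, so λ ≡ 25.
  x = λ² - 9 - 20 = 625 - 29 ≡ 12; y = λ·(9 - 12) - 43 ≡ 28. → (12, 28)
4G: (12, 28) + (20, 26). λ = (26 - 28)/(20 - 12) ≡ 71/8 mod 73. 8⁻¹ ≡ 64 (mod 73), so λ ≡ 18.
  x = λ² - 12 - 20 = 324 - 32 ≡ 0; y = λ·(12 - 0) - 28 ≡ 42. → (0, 42)
5G: (0, 42) + (20, 26). λ = (26 - 42)/(20 - 0) ≡ 57/20 mod 73. 20⁻¹ ≡ 11 (mod 73), so λ ≡ 43.
  x = λ² - 0 - 20 = 1849 - 20 ≡ 4; y = λ·(0 - 4) - 42 ≡ 5. → (4, 5)

(4, 5)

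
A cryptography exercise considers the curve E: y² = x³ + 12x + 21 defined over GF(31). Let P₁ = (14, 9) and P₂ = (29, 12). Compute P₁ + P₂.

(24, 20)

(14, 9) + (29, 12). λ = (12 - 9)/(29 - 14) ≡ 3/15 mod 31. 15⁻¹ ≡ 29 (mod 31) since 15·29 = 435 ≡ 1, so λ ≡ 25.
  x = λ² - 14 - 29 = 625 - 43 ≡ 24; y = λ·(14 - 24) - 9 ≡ 20. → (24, 20)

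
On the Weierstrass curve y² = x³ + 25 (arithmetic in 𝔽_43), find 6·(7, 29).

(17, 37)

Write P = (7, 29).
Double-and-add on 6 = (110)₂. Start with P = (7, 29) for the leading 1-bit.
double: tangent at (7, 29): λ = (3·7² + 0)/(2·29) ≡ 18/15. 15⁻¹ ≡ 23 (mod 43), so λ ≡ 18·23 ≡ 27.
  x = λ² - 7 - 7 = 729 - 14 ≡ 27; y = λ·(7 - 27) - 29 ≡ 33. → (27, 33)
add P: (27, 33) + (7, 29). λ = (29 - 33)/(7 - 27) ≡ 39/23 mod 43. 23⁻¹ ≡ 15 (mod 43), so λ ≡ 26.
  x = λ² - 27 - 7 = 676 - 34 ≡ 40; y = λ·(27 - 40) - 33 ≡ 16. → (40, 16)
double: tangent at (40, 16): λ = (3·40² + 0)/(2·16) ≡ 27/32. 32⁻¹ ≡ 39 (mod 43) since 32·39 = 1248 ≡ 1, so λ ≡ 27·39 ≡ 21.
  x = λ² - 40 - 40 = 441 - 80 ≡ 17; y = λ·(40 - 17) - 16 ≡ 37. → (17, 37)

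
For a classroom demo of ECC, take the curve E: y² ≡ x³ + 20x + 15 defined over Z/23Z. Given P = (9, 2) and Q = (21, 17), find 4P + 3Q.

First 4P:
Double-and-add on 4 = (100)₂. Start with P = (9, 2) for the leading 1-bit.
double: tangent at (9, 2): λ = (3·9² + 20)/(2·2) ≡ 10/4. 4⁻¹ ≡ 6 (mod 23), so λ ≡ 10·6 ≡ 14.
  x = λ² - 9 - 9 = 196 - 18 ≡ 17; y = λ·(9 - 17) - 2 ≡ 1. → (17, 1)
double: tangent at (17, 1): λ = (3·17² + 20)/(2·1) ≡ 13/2. 2⁻¹ ≡ 12 (mod 23), so λ ≡ 13·12 ≡ 18.
  x = λ² - 17 - 17 = 324 - 34 ≡ 14; y = λ·(17 - 14) - 1 ≡ 7. → (14, 7)
4P = (14, 7).
Next 3Q:
Repeated addition: build up to 3Q.
2Q: tangent at (21, 17): λ = (3·21² + 20)/(2·17) ≡ 9/11. 11⁻¹ ≡ 21 (mod 23), so λ ≡ 9·21 ≡ 5.
  x = λ² - 21 - 21 = 25 - 42 ≡ 6; y = λ·(21 - 6) - 17 ≡ 12. → (6, 12)
3Q: (6, 12) + (21, 17). λ = (17 - 12)/(21 - 6) ≡ 5/15 mod 23. 15⁻¹ ≡ 20 (mod 23) since 15·20 = 300 ≡ 1, so λ ≡ 8.
  x = λ² - 6 - 21 = 64 - 27 ≡ 14; y = λ·(6 - 14) - 12 ≡ 16. → (14, 16)
3Q = (14, 16).
Finally 4P + 3Q:
(14, 7) + (14, 16): same x and y₁ ≡ -y₂, so the sum is ∞.

O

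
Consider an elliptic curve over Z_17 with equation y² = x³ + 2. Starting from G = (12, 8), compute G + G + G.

(16, 16)

Repeated addition: build up to 3G.
2G: tangent at (12, 8): λ = (3·12² + 0)/(2·8) ≡ 7/16. 16⁻¹ ≡ 16 (mod 17), so λ ≡ 7·16 ≡ 10.
  x = λ² - 12 - 12 = 100 - 24 ≡ 8; y = λ·(12 - 8) - 8 ≡ 15. → (8, 15)
3G: (8, 15) + (12, 8). λ = (8 - 15)/(12 - 8) ≡ 10/4 mod 17. 4⁻¹ ≡ 13 (mod 17) since 4·13 = 52 ≡ 1, so λ ≡ 11.
  x = λ² - 8 - 12 = 121 - 20 ≡ 16; y = λ·(8 - 16) - 15 ≡ 16. → (16, 16)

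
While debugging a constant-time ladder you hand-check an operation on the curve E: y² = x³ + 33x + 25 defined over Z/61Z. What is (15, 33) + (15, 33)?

tangent at (15, 33): λ = (3·15² + 33)/(2·33) ≡ 37/5. 5⁻¹ ≡ 49 (mod 61), so λ ≡ 37·49 ≡ 44.
  x = λ² - 15 - 15 = 1936 - 30 ≡ 15; y = λ·(15 - 15) - 33 ≡ 28. → (15, 28)

(15, 28)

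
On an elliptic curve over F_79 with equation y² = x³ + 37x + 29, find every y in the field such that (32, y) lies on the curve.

x³ + 37x + 29 = 33981 ≡ 11 (mod 79).
Square roots of 11 mod 79: 13 and 66 (since 13² = 169 ≡ 11).

13, 66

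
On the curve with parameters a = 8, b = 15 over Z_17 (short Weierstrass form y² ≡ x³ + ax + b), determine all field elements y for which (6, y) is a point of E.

none

x³ + 8x + 15 = 279 ≡ 7 (mod 17).
7 is a non-residue mod 17; no y exists.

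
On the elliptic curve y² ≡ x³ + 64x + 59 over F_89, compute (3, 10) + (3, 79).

O

The two points share x = 3 and their y-coordinates satisfy 10 + 79 ≡ 0 (mod 89), so they are inverses. Their sum is the point at infinity.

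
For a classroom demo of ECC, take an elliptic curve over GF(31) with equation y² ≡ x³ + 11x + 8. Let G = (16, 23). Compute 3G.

Repeated addition: build up to 3G.
2G: tangent at (16, 23): λ = (3·16² + 11)/(2·23) ≡ 4/15. 15⁻¹ ≡ 29 (mod 31) since 15·29 = 435 ≡ 1, so λ ≡ 4·29 ≡ 23.
  x = λ² - 16 - 16 = 529 - 32 ≡ 1; y = λ·(16 - 1) - 23 ≡ 12. → (1, 12)
3G: (1, 12) + (16, 23). λ = (23 - 12)/(16 - 1) ≡ 11/15 mod 31. 15⁻¹ ≡ 29 (mod 31) since 15·29 = 435 ≡ 1, so λ ≡ 9.
  x = λ² - 1 - 16 = 81 - 17 ≡ 2; y = λ·(1 - 2) - 12 ≡ 10. → (2, 10)

(2, 10)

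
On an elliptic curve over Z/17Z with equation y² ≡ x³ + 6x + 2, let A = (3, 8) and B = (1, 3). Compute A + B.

(15, 13)

(3, 8) + (1, 3). λ = (3 - 8)/(1 - 3) ≡ 12/15 mod 17. 15⁻¹ ≡ 8 (mod 17) since 15·8 = 120 ≡ 1, so λ ≡ 11.
  x = λ² - 3 - 1 = 121 - 4 ≡ 15; y = λ·(3 - 15) - 8 ≡ 13. → (15, 13)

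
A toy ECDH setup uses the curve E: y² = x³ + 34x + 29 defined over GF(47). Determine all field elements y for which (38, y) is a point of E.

13, 34

x³ + 34x + 29 = 56193 ≡ 28 (mod 47).
Square roots of 28 mod 47: 13 and 34 (since 13² = 169 ≡ 28).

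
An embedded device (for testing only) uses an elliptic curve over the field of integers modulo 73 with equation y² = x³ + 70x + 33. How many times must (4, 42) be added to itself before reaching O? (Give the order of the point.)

2P: tangent at (4, 42): λ = (3·4² + 70)/(2·42) ≡ 45/11. 11⁻¹ ≡ 20 (mod 73) since 11·20 = 220 ≡ 1, so λ ≡ 45·20 ≡ 24.
  x = λ² - 4 - 4 = 576 - 8 ≡ 57; y = λ·(4 - 57) - 42 ≡ 0. → (57, 0)
3P: (57, 0) + (4, 42). λ = (42 - 0)/(4 - 57) ≡ 42/20 mod 73. 20⁻¹ ≡ 11 (mod 73), so λ ≡ 24.
  x = λ² - 57 - 4 = 576 - 61 ≡ 4; y = λ·(57 - 4) - 0 ≡ 31. → (4, 31)
4P: (4, 31) + (4, 42): same x and y₁ ≡ -y₂, so the sum is O.
4P = O, so the order is 4.

4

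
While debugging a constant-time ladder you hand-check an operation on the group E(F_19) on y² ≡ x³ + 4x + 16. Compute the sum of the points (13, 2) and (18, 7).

(8, 3)

(13, 2) + (18, 7). λ = (7 - 2)/(18 - 13) ≡ 5/5 mod 19. 5⁻¹ ≡ 4 (mod 19) since 5·4 = 20 ≡ 1, so λ ≡ 1.
  x = λ² - 13 - 18 = 1 - 31 ≡ 8; y = λ·(13 - 8) - 2 ≡ 3. → (8, 3)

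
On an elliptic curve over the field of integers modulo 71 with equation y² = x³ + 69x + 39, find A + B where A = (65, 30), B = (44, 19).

(60, 47)

(65, 30) + (44, 19). λ = (19 - 30)/(44 - 65) ≡ 60/50 mod 71. 50⁻¹ ≡ 27 (mod 71) since 50·27 = 1350 ≡ 1, so λ ≡ 58.
  x = λ² - 65 - 44 = 3364 - 109 ≡ 60; y = λ·(65 - 60) - 30 ≡ 47. → (60, 47)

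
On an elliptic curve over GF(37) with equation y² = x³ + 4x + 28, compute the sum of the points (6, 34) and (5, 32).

(6, 34) + (5, 32). λ = (32 - 34)/(5 - 6) ≡ 35/36 mod 37. 36⁻¹ ≡ 36 (mod 37) since 36·36 = 1296 ≡ 1, so λ ≡ 2.
  x = λ² - 6 - 5 = 4 - 11 ≡ 30; y = λ·(6 - 30) - 34 ≡ 29. → (30, 29)

(30, 29)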